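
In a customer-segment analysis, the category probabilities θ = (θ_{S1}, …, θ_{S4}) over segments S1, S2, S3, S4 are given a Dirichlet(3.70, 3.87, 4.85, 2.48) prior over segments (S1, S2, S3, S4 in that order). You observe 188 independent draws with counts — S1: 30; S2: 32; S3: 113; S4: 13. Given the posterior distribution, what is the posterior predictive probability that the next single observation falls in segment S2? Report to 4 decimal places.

0.1768

The Dirichlet prior is conjugate to the Multinomial likelihood: each posterior αⱼ = prior αⱼ + observed count nⱼ.
Posterior concentration: (33.70, 35.87, 117.85, 15.48), total = 202.90.
P(next = S2 | data) = α_{S2}/Σα = 0.1768.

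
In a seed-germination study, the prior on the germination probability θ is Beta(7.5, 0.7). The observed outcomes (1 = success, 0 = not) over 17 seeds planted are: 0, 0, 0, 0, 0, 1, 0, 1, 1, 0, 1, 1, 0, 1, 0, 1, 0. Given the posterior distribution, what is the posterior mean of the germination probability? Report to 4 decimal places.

The Beta prior is conjugate to a Binomial/Bernoulli likelihood; the update adds successes to α and failures to β.
Posterior: Beta(α+k, β+n−k) = Beta(7.5+7, 0.7+10) = Beta(14.5, 10.7).
Posterior mean = α/(α+β) = 14.5/25.2 = 0.5754.

0.5754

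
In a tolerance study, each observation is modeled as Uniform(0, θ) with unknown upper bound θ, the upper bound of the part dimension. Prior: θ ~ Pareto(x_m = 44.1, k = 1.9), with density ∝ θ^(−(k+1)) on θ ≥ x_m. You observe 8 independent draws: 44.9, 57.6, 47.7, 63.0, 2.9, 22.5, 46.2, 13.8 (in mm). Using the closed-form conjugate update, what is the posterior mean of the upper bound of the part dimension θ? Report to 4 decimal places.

70.0787

A Pareto(scale x_m, shape k) prior on the upper bound θ of Uniform(0, θ) is conjugate: posterior is Pareto(max(x_m, max xᵢ), k + n).
Sample maximum = 63.0; prior scale x_m = 44.1 → posterior scale = max = 63.0.
Posterior shape = 1.9 + 8 = 9.9.
E[θ|data] = k·x_m/(k−1) = 9.9·63.0/8.9 = 70.0787.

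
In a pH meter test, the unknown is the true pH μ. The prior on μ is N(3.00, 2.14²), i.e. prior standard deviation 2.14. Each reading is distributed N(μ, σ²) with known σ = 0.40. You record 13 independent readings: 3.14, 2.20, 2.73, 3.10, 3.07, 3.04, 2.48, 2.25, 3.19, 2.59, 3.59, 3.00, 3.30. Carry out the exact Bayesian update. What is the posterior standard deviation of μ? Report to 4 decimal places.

For Normal data with known variance σ², a Normal(μ₀, σ₀²) prior on μ is conjugate. Posterior precision = 1/σ₀² + n/σ²; posterior mean is the precision-weighted average of μ₀ and x̄.
σ₀² = 2.14² = 4.5796, σ² = 0.40² = 0.16; σ² + n·σ₀² = 0.16 + 13·4.5796 = 59.6948.
Posterior precision = 1/σ₀² + n/σ² = 1/4.5796 + 13/0.16 = (σ² + n·σ₀²)/(σ₀²σ²) = 59.6948/(4.5796·0.16); posterior variance σₙ² = σ₀²σ²/(σ² + n·σ₀²) = 4.5796·0.16/59.6948 = 0.012275.
Posterior SD = √σₙ² = √(4.5796·0.16/59.6948) = 0.1108.

0.1108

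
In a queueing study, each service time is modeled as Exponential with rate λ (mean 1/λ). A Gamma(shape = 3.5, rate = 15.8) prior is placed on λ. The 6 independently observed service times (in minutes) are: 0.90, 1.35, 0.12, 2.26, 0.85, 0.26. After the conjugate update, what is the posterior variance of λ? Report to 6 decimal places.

0.020475

With a Gamma(shape α, rate β) prior on the exponential rate λ, the posterior after n observations with total T = Σxᵢ is Gamma(α+n, β+T).
Sum of observations T = 5.74 minutes; n = 6.
Posterior: Gamma(3.5+6, 15.8+5.74) = Gamma(9.5, 21.54).
Var = α/β² = 0.020475.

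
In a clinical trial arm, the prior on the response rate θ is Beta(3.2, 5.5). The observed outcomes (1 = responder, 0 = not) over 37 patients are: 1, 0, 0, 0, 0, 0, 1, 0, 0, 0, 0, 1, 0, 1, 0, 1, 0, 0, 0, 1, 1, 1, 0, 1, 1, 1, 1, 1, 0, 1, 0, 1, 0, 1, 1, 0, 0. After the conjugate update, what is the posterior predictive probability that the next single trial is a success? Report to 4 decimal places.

The Beta prior is conjugate to a Binomial/Bernoulli likelihood; the update adds successes to α and failures to β.
Posterior: Beta(α+k, β+n−k) = Beta(3.2+17, 5.5+20) = Beta(20.2, 25.5).
For a single future Bernoulli trial, P(success | data) = α/(α+β) = 0.4420.

0.4420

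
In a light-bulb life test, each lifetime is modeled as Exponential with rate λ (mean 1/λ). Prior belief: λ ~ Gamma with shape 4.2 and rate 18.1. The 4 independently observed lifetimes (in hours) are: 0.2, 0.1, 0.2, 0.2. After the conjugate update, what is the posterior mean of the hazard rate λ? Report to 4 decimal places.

0.4362

With a Gamma(shape α, rate β) prior on the exponential rate λ, the posterior after n observations with total T = Σxᵢ is Gamma(α+n, β+T).
Sum of observations T = 0.7 hours; n = 4.
Posterior: Gamma(4.2+4, 18.1+0.7) = Gamma(8.2, 18.8).
Posterior mean of λ = α/β = 8.2/18.8 = 0.4362.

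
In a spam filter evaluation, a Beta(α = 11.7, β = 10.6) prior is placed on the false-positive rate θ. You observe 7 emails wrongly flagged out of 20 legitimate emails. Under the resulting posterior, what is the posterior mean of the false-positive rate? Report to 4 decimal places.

0.4421

The Beta prior is conjugate to a Binomial/Bernoulli likelihood; the update adds successes to α and failures to β.
Posterior: Beta(α+k, β+n−k) = Beta(11.7+7, 10.6+13) = Beta(18.7, 23.6).
Posterior mean = α/(α+β) = 18.7/42.3 = 0.4421.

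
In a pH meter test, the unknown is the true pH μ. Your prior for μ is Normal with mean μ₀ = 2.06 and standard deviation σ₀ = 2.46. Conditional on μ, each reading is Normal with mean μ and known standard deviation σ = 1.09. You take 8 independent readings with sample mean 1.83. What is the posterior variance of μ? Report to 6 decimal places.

For Normal data with known variance σ², a Normal(μ₀, σ₀²) prior on μ is conjugate. Posterior precision = 1/σ₀² + n/σ²; posterior mean is the precision-weighted average of μ₀ and x̄.
σ₀² = 2.46² = 6.0516, σ² = 1.09² = 1.1881; σ² + n·σ₀² = 1.1881 + 8·6.0516 = 49.6009.
Posterior precision = 1/σ₀² + n/σ² = 1/6.0516 + 8/1.1881 = (σ² + n·σ₀²)/(σ₀²σ²) = 49.6009/(6.0516·1.1881); posterior variance σₙ² = σ₀²σ²/(σ² + n·σ₀²) = 6.0516·1.1881/49.6009 = 0.144955.

0.144955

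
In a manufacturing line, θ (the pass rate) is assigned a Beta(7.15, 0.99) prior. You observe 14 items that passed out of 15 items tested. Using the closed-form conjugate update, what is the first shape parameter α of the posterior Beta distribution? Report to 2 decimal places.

The Beta prior is conjugate to a Binomial/Bernoulli likelihood; the update adds successes to α and failures to β.
Posterior: Beta(α+k, β+n−k) = Beta(7.15+14, 0.99+1) = Beta(21.15, 1.99).
Posterior α = 21.15.

21.15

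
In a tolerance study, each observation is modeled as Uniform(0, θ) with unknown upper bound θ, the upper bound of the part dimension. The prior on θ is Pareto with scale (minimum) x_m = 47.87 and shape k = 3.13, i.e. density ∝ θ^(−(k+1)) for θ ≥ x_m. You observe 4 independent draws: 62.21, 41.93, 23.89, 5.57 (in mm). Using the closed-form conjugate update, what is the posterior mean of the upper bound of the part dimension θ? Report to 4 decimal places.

72.3585

A Pareto(scale x_m, shape k) prior on the upper bound θ of Uniform(0, θ) is conjugate: posterior is Pareto(max(x_m, max xᵢ), k + n).
Sample maximum = 62.21; prior scale x_m = 47.87 → posterior scale = max = 62.21.
Posterior shape = 3.13 + 4 = 7.13.
E[θ|data] = k·x_m/(k−1) = 7.13·62.21/6.13 = 72.3585.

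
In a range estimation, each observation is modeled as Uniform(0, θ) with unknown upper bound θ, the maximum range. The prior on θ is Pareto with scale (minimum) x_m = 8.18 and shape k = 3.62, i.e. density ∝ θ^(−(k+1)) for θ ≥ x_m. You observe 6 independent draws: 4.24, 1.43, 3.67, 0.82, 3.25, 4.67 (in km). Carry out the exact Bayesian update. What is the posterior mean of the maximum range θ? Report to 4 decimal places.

9.1290

A Pareto(scale x_m, shape k) prior on the upper bound θ of Uniform(0, θ) is conjugate: posterior is Pareto(max(x_m, max xᵢ), k + n).
Sample maximum = 4.67; prior scale x_m = 8.18 → posterior scale = max = 8.18.
Posterior shape = 3.62 + 6 = 9.62.
E[θ|data] = k·x_m/(k−1) = 9.62·8.18/8.62 = 9.1290.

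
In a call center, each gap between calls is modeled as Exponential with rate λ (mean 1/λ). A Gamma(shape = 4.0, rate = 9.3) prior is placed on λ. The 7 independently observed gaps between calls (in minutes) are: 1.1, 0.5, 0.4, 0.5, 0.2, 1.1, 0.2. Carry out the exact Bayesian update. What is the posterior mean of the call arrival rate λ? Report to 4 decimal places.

With a Gamma(shape α, rate β) prior on the exponential rate λ, the posterior after n observations with total T = Σxᵢ is Gamma(α+n, β+T).
Sum of observations T = 4.0 minutes; n = 7.
Posterior: Gamma(4.0+7, 9.3+4.0) = Gamma(11.0, 13.3).
Posterior mean of λ = α/β = 11.0/13.3 = 0.8271.

0.8271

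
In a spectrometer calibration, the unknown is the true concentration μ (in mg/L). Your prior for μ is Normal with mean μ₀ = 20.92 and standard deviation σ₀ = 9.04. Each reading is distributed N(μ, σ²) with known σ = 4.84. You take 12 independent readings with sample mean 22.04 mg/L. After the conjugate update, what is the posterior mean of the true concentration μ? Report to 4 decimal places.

For Normal data with known variance σ², a Normal(μ₀, σ₀²) prior on μ is conjugate. Posterior precision = 1/σ₀² + n/σ²; posterior mean is the precision-weighted average of μ₀ and x̄.
n·x̄ = 12·22.04 = 264.48.
σ₀² = 9.04² = 81.7216, σ² = 4.84² = 23.4256; σ² + n·σ₀² = 23.4256 + 12·81.7216 = 1004.0848.
Posterior mean = (μ₀/σ₀² + n·x̄/σ²)/(1/σ₀² + n/σ²) = (σ²·μ₀ + σ₀²·n·x̄)/(σ² + n·σ₀²) = (23.4256·20.92 + 81.7216·264.48)/1004.0848 = 22103.79232/1004.0848 = 22.0139.

22.0139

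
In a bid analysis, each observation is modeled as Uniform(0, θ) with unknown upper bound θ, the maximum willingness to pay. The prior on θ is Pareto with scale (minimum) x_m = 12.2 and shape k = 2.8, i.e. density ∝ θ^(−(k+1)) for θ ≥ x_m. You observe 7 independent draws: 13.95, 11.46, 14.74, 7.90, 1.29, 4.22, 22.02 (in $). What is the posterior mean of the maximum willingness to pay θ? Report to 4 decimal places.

24.5223

A Pareto(scale x_m, shape k) prior on the upper bound θ of Uniform(0, θ) is conjugate: posterior is Pareto(max(x_m, max xᵢ), k + n).
Sample maximum = 22.02; prior scale x_m = 12.2 → posterior scale = max = 22.02.
Posterior shape = 2.8 + 7 = 9.8.
E[θ|data] = k·x_m/(k−1) = 9.8·22.02/8.8 = 24.5223.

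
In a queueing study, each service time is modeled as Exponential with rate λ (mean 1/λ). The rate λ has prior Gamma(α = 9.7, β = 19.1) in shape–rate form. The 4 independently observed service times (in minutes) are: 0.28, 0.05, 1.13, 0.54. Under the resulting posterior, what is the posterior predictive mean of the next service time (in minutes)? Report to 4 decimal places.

With a Gamma(shape α, rate β) prior on the exponential rate λ, the posterior after n observations with total T = Σxᵢ is Gamma(α+n, β+T).
Sum of observations T = 2.00 minutes; n = 4.
Posterior: Gamma(9.7+4, 19.1+2.00) = Gamma(13.7, 21.10).
The predictive distribution for the next observation is Lomax; its mean is β/(α−1) = 21.10/12.7 = 1.6614.

1.6614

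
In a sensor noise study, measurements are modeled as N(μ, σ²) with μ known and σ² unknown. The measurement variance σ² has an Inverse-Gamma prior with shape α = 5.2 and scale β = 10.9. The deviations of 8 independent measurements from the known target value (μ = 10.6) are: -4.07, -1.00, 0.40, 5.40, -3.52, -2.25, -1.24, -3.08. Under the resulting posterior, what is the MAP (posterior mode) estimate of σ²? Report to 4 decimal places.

With known mean μ and an Inverse-Gamma(α, β) prior on σ², the Normal likelihood is conjugate: posterior is Inv-Gamma(α + n/2, β + Σ(xᵢ−μ)²/2).
Σ(xᵢ−μ)² = (-4.07)² + (-1.00)² + (0.40)² + (5.40)² + (-3.52)² + (-2.25)² + (-1.24)² + (-3.08)² = 75.3618.
Posterior: Inv-Gamma(5.2 + 8/2, 10.9 + 75.3618/2) = Inv-Gamma(9.20, 48.58090).
Mode = β/(α+1) = 48.58090/10.20 = 4.7628.

4.7628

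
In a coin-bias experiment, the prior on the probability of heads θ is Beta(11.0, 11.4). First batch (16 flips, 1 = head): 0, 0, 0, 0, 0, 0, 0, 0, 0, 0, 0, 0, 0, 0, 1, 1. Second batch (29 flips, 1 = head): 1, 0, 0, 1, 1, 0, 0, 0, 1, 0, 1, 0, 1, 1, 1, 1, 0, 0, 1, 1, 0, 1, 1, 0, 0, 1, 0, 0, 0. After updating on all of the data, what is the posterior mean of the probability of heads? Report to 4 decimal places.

The Beta prior is conjugate to a Binomial/Bernoulli likelihood; the update adds successes to α and failures to β.
After batch 1: Beta(11.0+2, 11.4+14) = Beta(13.0, 25.4).
After batch 2: Beta(13.0+14, 25.4+15) = Beta(27.0, 40.4).
Posterior mean = α/(α+β) = 27.0/67.4 = 0.4006.

0.4006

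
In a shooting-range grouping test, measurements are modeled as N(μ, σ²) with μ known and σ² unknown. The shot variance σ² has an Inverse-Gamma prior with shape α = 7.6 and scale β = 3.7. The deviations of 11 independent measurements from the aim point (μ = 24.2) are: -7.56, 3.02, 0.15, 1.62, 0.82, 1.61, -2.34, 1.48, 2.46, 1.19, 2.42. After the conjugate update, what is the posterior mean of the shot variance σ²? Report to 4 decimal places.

With known mean μ and an Inverse-Gamma(α, β) prior on σ², the Normal likelihood is conjugate: posterior is Inv-Gamma(α + n/2, β + Σ(xᵢ−μ)²/2).
Σ(xᵢ−μ)² = (-7.56)² + (3.02)² + (0.15)² + (1.62)² + (0.82)² + (1.61)² + (-2.34)² + (1.48)² + (2.46)² + (1.19)² + (2.42)² = 93.1755.
Posterior: Inv-Gamma(7.6 + 11/2, 3.7 + 93.1755/2) = Inv-Gamma(13.10, 50.28775).
E[σ²|data] = β/(α−1) = 50.28775/12.10 = 4.1560.

4.1560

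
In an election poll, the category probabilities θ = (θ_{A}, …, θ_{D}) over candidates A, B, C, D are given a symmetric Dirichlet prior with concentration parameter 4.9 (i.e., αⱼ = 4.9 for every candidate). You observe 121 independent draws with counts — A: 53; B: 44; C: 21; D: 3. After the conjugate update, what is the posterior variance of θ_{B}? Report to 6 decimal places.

0.001602

The Dirichlet prior is conjugate to the Multinomial likelihood: each posterior αⱼ = prior αⱼ + observed count nⱼ.
Posterior concentration: (57.9, 48.9, 25.9, 7.9), total = 140.6.
Var[θ_j] = α_j(Σα−α_j)/((Σα)²(Σα+1)) = 48.9·91.7/(140.6²·141.6) = 0.001602.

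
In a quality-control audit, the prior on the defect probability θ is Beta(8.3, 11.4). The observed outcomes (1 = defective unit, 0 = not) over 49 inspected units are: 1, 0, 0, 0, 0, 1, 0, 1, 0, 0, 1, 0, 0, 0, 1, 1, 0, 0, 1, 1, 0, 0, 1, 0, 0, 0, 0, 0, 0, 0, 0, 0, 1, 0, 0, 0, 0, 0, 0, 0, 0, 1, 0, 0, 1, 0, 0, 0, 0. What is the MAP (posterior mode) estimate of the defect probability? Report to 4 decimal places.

0.2894

The Beta prior is conjugate to a Binomial/Bernoulli likelihood; the update adds successes to α and failures to β.
Posterior: Beta(α+k, β+n−k) = Beta(8.3+12, 11.4+37) = Beta(20.3, 48.4).
Mode of Beta(a,b) for a,b>1 is (a−1)/(a+b−2) = 19.3/66.7 = 0.2894.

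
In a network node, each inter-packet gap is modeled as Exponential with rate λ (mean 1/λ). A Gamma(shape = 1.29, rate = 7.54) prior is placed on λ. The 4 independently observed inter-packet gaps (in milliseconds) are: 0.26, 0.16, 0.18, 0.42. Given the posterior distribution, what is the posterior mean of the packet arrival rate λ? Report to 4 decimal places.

0.6180

With a Gamma(shape α, rate β) prior on the exponential rate λ, the posterior after n observations with total T = Σxᵢ is Gamma(α+n, β+T).
Sum of observations T = 1.02 milliseconds; n = 4.
Posterior: Gamma(1.29+4, 7.54+1.02) = Gamma(5.29, 8.56).
Posterior mean of λ = α/β = 5.29/8.56 = 0.6180.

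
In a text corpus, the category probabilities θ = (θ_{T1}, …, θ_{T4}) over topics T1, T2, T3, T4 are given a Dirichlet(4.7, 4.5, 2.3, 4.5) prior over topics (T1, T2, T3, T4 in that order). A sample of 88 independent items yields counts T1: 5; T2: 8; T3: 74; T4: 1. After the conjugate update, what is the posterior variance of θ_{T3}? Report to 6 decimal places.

The Dirichlet prior is conjugate to the Multinomial likelihood: each posterior αⱼ = prior αⱼ + observed count nⱼ.
Posterior concentration: (9.7, 12.5, 76.3, 5.5), total = 104.0.
Var[θ_j] = α_j(Σα−α_j)/((Σα)²(Σα+1)) = 76.3·27.7/(104.0²·105.0) = 0.001861.

0.001861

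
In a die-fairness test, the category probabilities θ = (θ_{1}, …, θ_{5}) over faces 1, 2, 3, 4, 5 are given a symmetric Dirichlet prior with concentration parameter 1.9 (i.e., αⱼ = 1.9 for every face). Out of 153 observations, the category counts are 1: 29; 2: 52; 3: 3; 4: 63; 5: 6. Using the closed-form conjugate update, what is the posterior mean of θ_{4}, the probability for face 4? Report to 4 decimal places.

The Dirichlet prior is conjugate to the Multinomial likelihood: each posterior αⱼ = prior αⱼ + observed count nⱼ.
Posterior concentration: (30.9, 53.9, 4.9, 64.9, 7.9), total = 162.5.
E[θ_{4}|data] = α_{4}/Σα = 64.9/162.5 = 0.3994.

0.3994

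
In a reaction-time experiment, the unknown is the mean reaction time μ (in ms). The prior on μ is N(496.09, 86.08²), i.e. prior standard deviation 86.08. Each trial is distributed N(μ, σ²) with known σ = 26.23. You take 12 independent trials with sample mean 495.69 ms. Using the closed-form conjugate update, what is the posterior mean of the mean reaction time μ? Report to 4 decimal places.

For Normal data with known variance σ², a Normal(μ₀, σ₀²) prior on μ is conjugate. Posterior precision = 1/σ₀² + n/σ²; posterior mean is the precision-weighted average of μ₀ and x̄.
n·x̄ = 12·495.69 = 5948.28.
σ₀² = 86.08² = 7409.7664, σ² = 26.23² = 688.0129; σ² + n·σ₀² = 688.0129 + 12·7409.7664 = 89605.2097.
Posterior mean = (μ₀/σ₀² + n·x̄/σ²)/(1/σ₀² + n/σ²) = (σ²·μ₀ + σ₀²·n·x̄)/(σ² + n·σ₀²) = (688.0129·496.09 + 7409.7664·5948.28)/89605.2097 = 44416681.601353/89605.2097 = 495.6931.

495.6931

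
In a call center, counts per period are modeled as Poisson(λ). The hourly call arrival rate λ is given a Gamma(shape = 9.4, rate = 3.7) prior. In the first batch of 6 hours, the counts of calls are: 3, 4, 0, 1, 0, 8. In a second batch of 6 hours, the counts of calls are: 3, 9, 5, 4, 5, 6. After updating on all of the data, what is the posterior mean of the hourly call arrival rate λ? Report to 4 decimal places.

With a Gamma(shape α, rate β) prior, the Poisson likelihood is conjugate: the posterior is Gamma(α + ΣXᵢ, β + n).
Batch 1: sum of counts S = 16 over n = 6 hours.
After batch 1: Gamma(α+S, β+n) = Gamma(9.4+16, 3.7+6) = Gamma(25.4, 9.7).
Batch 2: sum of counts S = 32 over n = 6 hours.
After batch 2: Gamma(α+S, β+n) = Gamma(25.4+32, 9.7+6) = Gamma(57.4, 15.7).
Posterior mean = α/β = 57.4/15.7 = 3.6561.

3.6561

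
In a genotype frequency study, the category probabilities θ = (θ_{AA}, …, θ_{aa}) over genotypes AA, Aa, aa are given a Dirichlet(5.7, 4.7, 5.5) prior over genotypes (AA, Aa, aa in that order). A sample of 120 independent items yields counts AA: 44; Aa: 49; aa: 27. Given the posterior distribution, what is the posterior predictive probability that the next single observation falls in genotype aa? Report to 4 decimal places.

The Dirichlet prior is conjugate to the Multinomial likelihood: each posterior αⱼ = prior αⱼ + observed count nⱼ.
Posterior concentration: (49.7, 53.7, 32.5), total = 135.9.
P(next = aa | data) = α_{aa}/Σα = 0.2391.

0.2391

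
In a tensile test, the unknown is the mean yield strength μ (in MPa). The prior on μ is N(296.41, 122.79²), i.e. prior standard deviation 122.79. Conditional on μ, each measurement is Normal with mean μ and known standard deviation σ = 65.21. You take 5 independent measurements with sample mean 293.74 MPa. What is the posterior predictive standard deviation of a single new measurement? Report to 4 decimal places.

71.1154

For Normal data with known variance σ², a Normal(μ₀, σ₀²) prior on μ is conjugate. Posterior precision = 1/σ₀² + n/σ²; posterior mean is the precision-weighted average of μ₀ and x̄.
σ₀² = 122.79² = 15077.3841, σ² = 65.21² = 4252.3441; σ² + n·σ₀² = 4252.3441 + 5·15077.3841 = 79639.2646.
Posterior precision = 1/σ₀² + n/σ² = 1/15077.3841 + 5/4252.3441 = (σ² + n·σ₀²)/(σ₀²σ²) = 79639.2646/(15077.3841·4252.3441); posterior variance σₙ² = σ₀²σ²/(σ² + n·σ₀²) = 15077.3841·4252.3441/79639.2646 = 805.057978.
Predictive variance for one new observation = σₙ² + σ² = 15077.3841·4252.3441/79639.2646 + 4252.3441 = σ²·(σ₀² + 79639.2646)/79639.2646 = 4252.3441·94716.6487/79639.2646 = 5057.402078; SD = √(4252.3441·94716.6487/79639.2646) = 71.1154.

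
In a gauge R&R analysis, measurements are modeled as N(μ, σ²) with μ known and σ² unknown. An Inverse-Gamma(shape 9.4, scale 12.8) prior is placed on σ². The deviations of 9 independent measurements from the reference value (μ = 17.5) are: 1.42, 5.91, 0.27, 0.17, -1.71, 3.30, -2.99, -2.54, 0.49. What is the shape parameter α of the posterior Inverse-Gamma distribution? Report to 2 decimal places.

13.90

With known mean μ and an Inverse-Gamma(α, β) prior on σ², the Normal likelihood is conjugate: posterior is Inv-Gamma(α + n/2, β + Σ(xᵢ−μ)²/2).
Σ(xᵢ−μ)² = (1.42)² + (5.91)² + (0.27)² + (0.17)² + (-1.71)² + (3.30)² + (-2.99)² + (-2.54)² + (0.49)² = 66.4922.
Posterior: Inv-Gamma(9.4 + 9/2, 12.8 + 66.4922/2) = Inv-Gamma(13.90, 46.04610).
Posterior α = 13.90.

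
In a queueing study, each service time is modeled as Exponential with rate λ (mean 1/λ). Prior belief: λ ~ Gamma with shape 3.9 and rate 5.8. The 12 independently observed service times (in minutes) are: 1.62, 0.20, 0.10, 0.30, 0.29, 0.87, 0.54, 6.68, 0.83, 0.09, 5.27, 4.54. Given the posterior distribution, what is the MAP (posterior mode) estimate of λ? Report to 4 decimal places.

With a Gamma(shape α, rate β) prior on the exponential rate λ, the posterior after n observations with total T = Σxᵢ is Gamma(α+n, β+T).
Sum of observations T = 21.33 minutes; n = 12.
Posterior: Gamma(3.9+12, 5.8+21.33) = Gamma(15.9, 27.13).
Mode = (α−1)/β = 0.5492.

0.5492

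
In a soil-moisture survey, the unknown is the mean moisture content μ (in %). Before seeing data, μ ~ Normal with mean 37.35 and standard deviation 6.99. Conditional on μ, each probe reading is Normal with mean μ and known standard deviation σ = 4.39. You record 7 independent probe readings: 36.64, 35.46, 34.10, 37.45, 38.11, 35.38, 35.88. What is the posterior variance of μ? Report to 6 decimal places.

For Normal data with known variance σ², a Normal(μ₀, σ₀²) prior on μ is conjugate. Posterior precision = 1/σ₀² + n/σ²; posterior mean is the precision-weighted average of μ₀ and x̄.
σ₀² = 6.99² = 48.8601, σ² = 4.39² = 19.2721; σ² + n·σ₀² = 19.2721 + 7·48.8601 = 361.2928.
Posterior precision = 1/σ₀² + n/σ² = 1/48.8601 + 7/19.2721 = (σ² + n·σ₀²)/(σ₀²σ²) = 361.2928/(48.8601·19.2721); posterior variance σₙ² = σ₀²σ²/(σ² + n·σ₀²) = 48.8601·19.2721/361.2928 = 2.606298.

2.606298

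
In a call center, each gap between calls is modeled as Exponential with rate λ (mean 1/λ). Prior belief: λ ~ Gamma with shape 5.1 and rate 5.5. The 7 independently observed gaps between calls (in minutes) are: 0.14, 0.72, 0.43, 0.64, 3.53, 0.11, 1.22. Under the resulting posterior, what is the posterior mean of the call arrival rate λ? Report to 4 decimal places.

With a Gamma(shape α, rate β) prior on the exponential rate λ, the posterior after n observations with total T = Σxᵢ is Gamma(α+n, β+T).
Sum of observations T = 6.79 minutes; n = 7.
Posterior: Gamma(5.1+7, 5.5+6.79) = Gamma(12.1, 12.29).
Posterior mean of λ = α/β = 12.1/12.29 = 0.9845.

0.9845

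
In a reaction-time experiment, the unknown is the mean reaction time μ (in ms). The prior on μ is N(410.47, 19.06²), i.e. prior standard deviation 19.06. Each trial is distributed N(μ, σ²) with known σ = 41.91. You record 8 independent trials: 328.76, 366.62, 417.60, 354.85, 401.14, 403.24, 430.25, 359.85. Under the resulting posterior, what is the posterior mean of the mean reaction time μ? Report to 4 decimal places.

For Normal data with known variance σ², a Normal(μ₀, σ₀²) prior on μ is conjugate. Posterior precision = 1/σ₀² + n/σ²; posterior mean is the precision-weighted average of μ₀ and x̄.
Σxᵢ = 328.76 + 366.62 + 417.60 + 354.85 + 401.14 + 403.24 + 430.25 + 359.85 = 3062.31, so n·x̄ = 3062.31.
σ₀² = 19.06² = 363.2836, σ² = 41.91² = 1756.4481; σ² + n·σ₀² = 1756.4481 + 8·363.2836 = 4662.7169.
Posterior mean = (μ₀/σ₀² + n·x̄/σ²)/(1/σ₀² + n/σ²) = (σ²·μ₀ + σ₀²·n·x̄)/(σ² + n·σ₀²) = (1756.4481·410.47 + 363.2836·3062.31)/4662.7169 = 1833456.252723/4662.7169 = 393.2163.

393.2163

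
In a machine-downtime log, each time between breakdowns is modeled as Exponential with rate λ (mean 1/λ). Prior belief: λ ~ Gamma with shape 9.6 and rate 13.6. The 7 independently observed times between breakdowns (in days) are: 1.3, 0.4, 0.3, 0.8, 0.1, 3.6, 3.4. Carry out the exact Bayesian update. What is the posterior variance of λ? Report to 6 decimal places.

With a Gamma(shape α, rate β) prior on the exponential rate λ, the posterior after n observations with total T = Σxᵢ is Gamma(α+n, β+T).
Sum of observations T = 9.9 days; n = 7.
Posterior: Gamma(9.6+7, 13.6+9.9) = Gamma(16.6, 23.5).
Var = α/β² = 0.030059.

0.030059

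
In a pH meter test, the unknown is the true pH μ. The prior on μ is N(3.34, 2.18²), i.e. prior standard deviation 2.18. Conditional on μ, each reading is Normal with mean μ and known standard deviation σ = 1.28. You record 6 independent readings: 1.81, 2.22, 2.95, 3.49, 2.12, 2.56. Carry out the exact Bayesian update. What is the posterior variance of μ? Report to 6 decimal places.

For Normal data with known variance σ², a Normal(μ₀, σ₀²) prior on μ is conjugate. Posterior precision = 1/σ₀² + n/σ²; posterior mean is the precision-weighted average of μ₀ and x̄.
σ₀² = 2.18² = 4.7524, σ² = 1.28² = 1.6384; σ² + n·σ₀² = 1.6384 + 6·4.7524 = 30.1528.
Posterior precision = 1/σ₀² + n/σ² = 1/4.7524 + 6/1.6384 = (σ² + n·σ₀²)/(σ₀²σ²) = 30.1528/(4.7524·1.6384); posterior variance σₙ² = σ₀²σ²/(σ² + n·σ₀²) = 4.7524·1.6384/30.1528 = 0.258229.

0.258229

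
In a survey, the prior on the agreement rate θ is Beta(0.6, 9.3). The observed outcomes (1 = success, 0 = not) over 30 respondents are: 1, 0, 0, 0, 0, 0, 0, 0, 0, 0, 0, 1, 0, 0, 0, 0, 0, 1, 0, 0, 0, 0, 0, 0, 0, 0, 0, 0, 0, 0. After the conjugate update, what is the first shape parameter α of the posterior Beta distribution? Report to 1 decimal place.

3.6

The Beta prior is conjugate to a Binomial/Bernoulli likelihood; the update adds successes to α and failures to β.
Posterior: Beta(α+k, β+n−k) = Beta(0.6+3, 9.3+27) = Beta(3.6, 36.3).
Posterior α = 3.6.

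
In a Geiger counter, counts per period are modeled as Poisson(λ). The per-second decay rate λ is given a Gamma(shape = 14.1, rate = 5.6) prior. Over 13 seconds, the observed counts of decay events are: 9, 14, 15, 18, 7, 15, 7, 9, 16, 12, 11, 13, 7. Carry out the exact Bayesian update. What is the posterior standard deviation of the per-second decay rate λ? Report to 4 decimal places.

With a Gamma(shape α, rate β) prior, the Poisson likelihood is conjugate: the posterior is Gamma(α + ΣXᵢ, β + n).
Sum of counts S = 153 over n = 13 seconds.
Posterior: Gamma(α+S, β+n) = Gamma(14.1+153, 5.6+13) = Gamma(167.1, 18.6).
SD = √α/β = √167.1/18.6 = 0.6950.

0.6950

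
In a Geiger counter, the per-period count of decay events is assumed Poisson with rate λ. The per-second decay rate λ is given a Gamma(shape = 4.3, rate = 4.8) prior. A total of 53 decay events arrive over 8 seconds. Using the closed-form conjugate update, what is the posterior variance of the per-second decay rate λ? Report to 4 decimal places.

0.3497

With a Gamma(shape α, rate β) prior, the Poisson likelihood is conjugate: the posterior is Gamma(α + ΣXᵢ, β + n).
Posterior: Gamma(α+S, β+n) = Gamma(4.3+53, 4.8+8) = Gamma(57.3, 12.8).
Var = α/β² = 57.3/12.8² = 0.3497.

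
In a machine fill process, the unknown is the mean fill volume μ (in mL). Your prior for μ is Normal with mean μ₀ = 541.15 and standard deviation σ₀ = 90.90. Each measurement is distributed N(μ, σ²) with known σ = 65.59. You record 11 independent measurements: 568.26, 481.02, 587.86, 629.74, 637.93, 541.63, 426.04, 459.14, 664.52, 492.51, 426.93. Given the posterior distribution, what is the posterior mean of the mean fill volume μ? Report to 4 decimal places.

537.9323

For Normal data with known variance σ², a Normal(μ₀, σ₀²) prior on μ is conjugate. Posterior precision = 1/σ₀² + n/σ²; posterior mean is the precision-weighted average of μ₀ and x̄.
Σxᵢ = 568.26 + 481.02 + 587.86 + 629.74 + 637.93 + 541.63 + 426.04 + 459.14 + 664.52 + 492.51 + 426.93 = 5915.58, so n·x̄ = 5915.58.
σ₀² = 90.90² = 8262.81, σ² = 65.59² = 4302.0481; σ² + n·σ₀² = 4302.0481 + 11·8262.81 = 95192.9581.
Posterior mean = (μ₀/σ₀² + n·x̄/σ²)/(1/σ₀² + n/σ²) = (σ²·μ₀ + σ₀²·n·x̄)/(σ² + n·σ₀²) = (4302.0481·541.15 + 8262.81·5915.58)/95192.9581 = 51207366.909115/95192.9581 = 537.9323.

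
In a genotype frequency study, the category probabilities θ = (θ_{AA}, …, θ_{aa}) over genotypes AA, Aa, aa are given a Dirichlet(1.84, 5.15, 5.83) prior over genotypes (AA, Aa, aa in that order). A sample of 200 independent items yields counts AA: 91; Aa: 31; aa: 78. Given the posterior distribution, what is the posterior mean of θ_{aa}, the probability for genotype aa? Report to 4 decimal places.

0.3939

The Dirichlet prior is conjugate to the Multinomial likelihood: each posterior αⱼ = prior αⱼ + observed count nⱼ.
Posterior concentration: (92.84, 36.15, 83.83), total = 212.82.
E[θ_{aa}|data] = α_{aa}/Σα = 83.83/212.82 = 0.3939.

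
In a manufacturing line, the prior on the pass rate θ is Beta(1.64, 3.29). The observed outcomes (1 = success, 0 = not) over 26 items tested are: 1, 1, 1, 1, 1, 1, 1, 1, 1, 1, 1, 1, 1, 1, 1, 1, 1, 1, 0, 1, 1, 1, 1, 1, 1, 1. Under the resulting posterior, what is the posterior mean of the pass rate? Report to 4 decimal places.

The Beta prior is conjugate to a Binomial/Bernoulli likelihood; the update adds successes to α and failures to β.
Posterior: Beta(α+k, β+n−k) = Beta(1.64+25, 3.29+1) = Beta(26.64, 4.29).
Posterior mean = α/(α+β) = 26.64/30.93 = 0.8613.

0.8613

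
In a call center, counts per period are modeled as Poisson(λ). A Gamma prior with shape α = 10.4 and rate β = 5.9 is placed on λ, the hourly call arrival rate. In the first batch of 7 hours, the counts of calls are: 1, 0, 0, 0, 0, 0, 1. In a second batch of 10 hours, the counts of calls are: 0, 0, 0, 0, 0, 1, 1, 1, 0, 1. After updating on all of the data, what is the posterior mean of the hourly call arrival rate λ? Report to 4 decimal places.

0.7162

With a Gamma(shape α, rate β) prior, the Poisson likelihood is conjugate: the posterior is Gamma(α + ΣXᵢ, β + n).
Batch 1: sum of counts S = 2 over n = 7 hours.
After batch 1: Gamma(α+S, β+n) = Gamma(10.4+2, 5.9+7) = Gamma(12.4, 12.9).
Batch 2: sum of counts S = 4 over n = 10 hours.
After batch 2: Gamma(α+S, β+n) = Gamma(12.4+4, 12.9+10) = Gamma(16.4, 22.9).
Posterior mean = α/β = 16.4/22.9 = 0.7162.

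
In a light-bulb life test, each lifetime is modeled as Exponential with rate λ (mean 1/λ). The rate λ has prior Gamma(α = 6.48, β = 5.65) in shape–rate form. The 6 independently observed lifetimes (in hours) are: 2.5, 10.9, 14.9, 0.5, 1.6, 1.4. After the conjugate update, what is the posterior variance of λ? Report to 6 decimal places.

0.008898

With a Gamma(shape α, rate β) prior on the exponential rate λ, the posterior after n observations with total T = Σxᵢ is Gamma(α+n, β+T).
Sum of observations T = 31.8 hours; n = 6.
Posterior: Gamma(6.48+6, 5.65+31.8) = Gamma(12.48, 37.45).
Var = α/β² = 0.008898.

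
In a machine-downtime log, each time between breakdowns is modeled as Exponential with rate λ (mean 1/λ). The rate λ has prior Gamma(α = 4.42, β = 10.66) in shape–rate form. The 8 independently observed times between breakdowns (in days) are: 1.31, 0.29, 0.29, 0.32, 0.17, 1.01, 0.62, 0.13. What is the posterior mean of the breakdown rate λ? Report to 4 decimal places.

0.8392

With a Gamma(shape α, rate β) prior on the exponential rate λ, the posterior after n observations with total T = Σxᵢ is Gamma(α+n, β+T).
Sum of observations T = 4.14 days; n = 8.
Posterior: Gamma(4.42+8, 10.66+4.14) = Gamma(12.42, 14.80).
Posterior mean of λ = α/β = 12.42/14.80 = 0.8392.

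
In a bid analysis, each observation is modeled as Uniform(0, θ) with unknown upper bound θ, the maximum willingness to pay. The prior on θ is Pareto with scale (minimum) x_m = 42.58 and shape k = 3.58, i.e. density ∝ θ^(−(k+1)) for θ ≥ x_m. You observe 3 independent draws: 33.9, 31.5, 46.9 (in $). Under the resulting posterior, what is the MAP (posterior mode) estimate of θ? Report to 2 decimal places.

A Pareto(scale x_m, shape k) prior on the upper bound θ of Uniform(0, θ) is conjugate: posterior is Pareto(max(x_m, max xᵢ), k + n).
Sample maximum = 46.9; prior scale x_m = 42.58 → posterior scale = max = 46.90.
Posterior shape = 3.58 + 3 = 6.58.
The Pareto density is decreasing on [x_m, ∞), so the mode is x_m = 46.90.

46.90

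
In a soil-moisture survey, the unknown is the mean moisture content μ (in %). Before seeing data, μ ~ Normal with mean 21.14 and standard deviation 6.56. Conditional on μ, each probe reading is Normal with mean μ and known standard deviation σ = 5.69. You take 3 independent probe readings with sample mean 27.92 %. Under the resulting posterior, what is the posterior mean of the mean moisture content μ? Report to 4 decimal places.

For Normal data with known variance σ², a Normal(μ₀, σ₀²) prior on μ is conjugate. Posterior precision = 1/σ₀² + n/σ²; posterior mean is the precision-weighted average of μ₀ and x̄.
n·x̄ = 3·27.92 = 83.76.
σ₀² = 6.56² = 43.0336, σ² = 5.69² = 32.3761; σ² + n·σ₀² = 32.3761 + 3·43.0336 = 161.4769.
Posterior mean = (μ₀/σ₀² + n·x̄/σ²)/(1/σ₀² + n/σ²) = (σ²·μ₀ + σ₀²·n·x̄)/(σ² + n·σ₀²) = (32.3761·21.14 + 43.0336·83.76)/161.4769 = 4288.92509/161.4769 = 26.5606.

26.5606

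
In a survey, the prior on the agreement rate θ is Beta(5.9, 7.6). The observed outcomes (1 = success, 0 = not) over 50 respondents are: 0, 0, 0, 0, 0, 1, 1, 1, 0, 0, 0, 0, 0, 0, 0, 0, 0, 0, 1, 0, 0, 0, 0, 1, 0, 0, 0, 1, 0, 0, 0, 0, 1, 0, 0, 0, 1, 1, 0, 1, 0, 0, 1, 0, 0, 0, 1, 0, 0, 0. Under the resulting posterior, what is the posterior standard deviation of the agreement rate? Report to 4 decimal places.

0.0560

The Beta prior is conjugate to a Binomial/Bernoulli likelihood; the update adds successes to α and failures to β.
Posterior: Beta(α+k, β+n−k) = Beta(5.9+12, 7.6+38) = Beta(17.9, 45.6).
Var = αβ/((α+β)²(α+β+1)) = 17.9·45.6/(63.5²·64.5) = 0.00313842; SD = √0.00313842 = 0.0560.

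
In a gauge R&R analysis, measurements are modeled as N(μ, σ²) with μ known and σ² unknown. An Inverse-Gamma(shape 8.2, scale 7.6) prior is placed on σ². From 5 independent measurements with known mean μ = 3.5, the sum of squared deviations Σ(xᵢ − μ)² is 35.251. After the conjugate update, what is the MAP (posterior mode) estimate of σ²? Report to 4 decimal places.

2.1560

With known mean μ and an Inverse-Gamma(α, β) prior on σ², the Normal likelihood is conjugate: posterior is Inv-Gamma(α + n/2, β + Σ(xᵢ−μ)²/2).
Posterior: Inv-Gamma(8.2 + 5/2, 7.6 + 35.251/2) = Inv-Gamma(10.70, 25.2255).
Mode = β/(α+1) = 25.2255/11.70 = 2.1560.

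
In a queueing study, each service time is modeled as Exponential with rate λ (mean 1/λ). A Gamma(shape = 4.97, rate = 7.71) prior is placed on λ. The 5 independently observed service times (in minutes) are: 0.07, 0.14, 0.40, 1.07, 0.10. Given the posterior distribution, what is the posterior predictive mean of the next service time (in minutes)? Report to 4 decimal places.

With a Gamma(shape α, rate β) prior on the exponential rate λ, the posterior after n observations with total T = Σxᵢ is Gamma(α+n, β+T).
Sum of observations T = 1.78 minutes; n = 5.
Posterior: Gamma(4.97+5, 7.71+1.78) = Gamma(9.97, 9.49).
The predictive distribution for the next observation is Lomax; its mean is β/(α−1) = 9.49/8.97 = 1.0580.

1.0580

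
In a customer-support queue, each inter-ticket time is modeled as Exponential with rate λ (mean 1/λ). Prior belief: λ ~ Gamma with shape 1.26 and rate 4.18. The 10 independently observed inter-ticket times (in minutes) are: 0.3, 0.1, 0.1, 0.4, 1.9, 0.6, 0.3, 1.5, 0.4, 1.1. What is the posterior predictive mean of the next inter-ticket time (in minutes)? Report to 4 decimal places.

With a Gamma(shape α, rate β) prior on the exponential rate λ, the posterior after n observations with total T = Σxᵢ is Gamma(α+n, β+T).
Sum of observations T = 6.7 minutes; n = 10.
Posterior: Gamma(1.26+10, 4.18+6.7) = Gamma(11.26, 10.88).
The predictive distribution for the next observation is Lomax; its mean is β/(α−1) = 10.88/10.26 = 1.0604.

1.0604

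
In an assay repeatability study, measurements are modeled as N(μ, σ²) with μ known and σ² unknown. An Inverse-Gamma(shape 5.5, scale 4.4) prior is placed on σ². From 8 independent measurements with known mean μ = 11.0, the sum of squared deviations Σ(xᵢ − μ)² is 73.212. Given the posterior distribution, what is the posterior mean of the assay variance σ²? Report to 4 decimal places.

4.8242

With known mean μ and an Inverse-Gamma(α, β) prior on σ², the Normal likelihood is conjugate: posterior is Inv-Gamma(α + n/2, β + Σ(xᵢ−μ)²/2).
Posterior: Inv-Gamma(5.5 + 8/2, 4.4 + 73.212/2) = Inv-Gamma(9.50, 41.0060).
E[σ²|data] = β/(α−1) = 41.0060/8.50 = 4.8242.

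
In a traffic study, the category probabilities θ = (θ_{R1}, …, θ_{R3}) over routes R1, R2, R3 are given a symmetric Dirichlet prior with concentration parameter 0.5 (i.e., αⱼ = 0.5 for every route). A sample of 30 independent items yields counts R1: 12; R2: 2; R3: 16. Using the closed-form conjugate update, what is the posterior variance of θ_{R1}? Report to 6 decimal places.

The Dirichlet prior is conjugate to the Multinomial likelihood: each posterior αⱼ = prior αⱼ + observed count nⱼ.
Posterior concentration: (12.5, 2.5, 16.5), total = 31.5.
Var[θ_j] = α_j(Σα−α_j)/((Σα)²(Σα+1)) = 12.5·19.0/(31.5²·32.5) = 0.007365.

0.007365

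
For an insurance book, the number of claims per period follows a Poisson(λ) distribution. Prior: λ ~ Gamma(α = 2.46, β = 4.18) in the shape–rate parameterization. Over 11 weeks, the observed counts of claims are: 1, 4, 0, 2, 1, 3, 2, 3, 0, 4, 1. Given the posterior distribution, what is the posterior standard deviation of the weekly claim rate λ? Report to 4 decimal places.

0.3191

With a Gamma(shape α, rate β) prior, the Poisson likelihood is conjugate: the posterior is Gamma(α + ΣXᵢ, β + n).
Sum of counts S = 21 over n = 11 weeks.
Posterior: Gamma(α+S, β+n) = Gamma(2.46+21, 4.18+11) = Gamma(23.46, 15.18).
SD = √α/β = √23.46/15.18 = 0.3191.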